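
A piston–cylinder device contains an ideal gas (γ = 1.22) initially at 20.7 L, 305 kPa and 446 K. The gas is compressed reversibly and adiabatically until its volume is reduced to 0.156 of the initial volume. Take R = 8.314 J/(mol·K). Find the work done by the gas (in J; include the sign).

-14500 J

n = P₁V₁/(RT₁) = 305×20.7/(8.314×446) = 1.70 mol.
Adiabatic: TV^(γ−1) = const ⇒ T₂ = 446×(6.41)^0.220 = 671 K; PV^γ = const ⇒ P₂ = 2940 kPa.
ΔU = nCvΔT = 1.70×37.8×(671−446) = 14500 J.
Q = 0 for an adiabatic process, so W = −ΔU = -14500 J.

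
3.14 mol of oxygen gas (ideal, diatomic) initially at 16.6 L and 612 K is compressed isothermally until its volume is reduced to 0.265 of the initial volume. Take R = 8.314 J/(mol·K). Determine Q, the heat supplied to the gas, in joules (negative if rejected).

P₁ = nRT₁/V₁ = 3.14×8.314×612/16.6 = 962 kPa.
Isothermal: T stays 612 K; PV = const ⇒ V₂ = 4.40 L, P₂ = 3630 kPa.
ΔU = 0 (ideal gas, T constant).
W = nRT ln(V₂/V₁) = 3.14×8.314×612×ln(0.265) = -21200 J.
Q = ΔU + W = -21200 J.

-21200 J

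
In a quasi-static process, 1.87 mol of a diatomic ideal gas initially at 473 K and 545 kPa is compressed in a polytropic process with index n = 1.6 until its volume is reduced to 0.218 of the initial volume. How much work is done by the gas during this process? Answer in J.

V₁ = nRT₁/P₁ = 1.87×8.314×473/545 = 13.5 L.
Polytropic n=1.6: T₂ = T₁(V₁/V₂)^(n−1) = 473×(4.59)^0.60 = 1180 K; P₂ = P₁(V₁/V₂)^n = 6240 kPa.
W = (P₁V₁−P₂V₂)/(n−1) = (545×13.5−6240×2.94)/0.60 = -18300 J.

-18300 J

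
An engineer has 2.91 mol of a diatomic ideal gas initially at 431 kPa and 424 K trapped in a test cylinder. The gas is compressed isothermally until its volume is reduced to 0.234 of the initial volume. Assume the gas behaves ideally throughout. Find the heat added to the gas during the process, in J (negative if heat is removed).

V₁ = nRT₁/P₁ = 2.91×8.314×424/431 = 23.8 L.
Isothermal: T stays 424 K; PV = const ⇒ V₂ = 5.57 L, P₂ = 1840 kPa.
ΔU = 0 (ideal gas, T constant).
W = nRT ln(V₂/V₁) = 2.91×8.314×424×ln(0.234) = -14900 J.
Q = ΔU + W = -14900 J.

-14900 J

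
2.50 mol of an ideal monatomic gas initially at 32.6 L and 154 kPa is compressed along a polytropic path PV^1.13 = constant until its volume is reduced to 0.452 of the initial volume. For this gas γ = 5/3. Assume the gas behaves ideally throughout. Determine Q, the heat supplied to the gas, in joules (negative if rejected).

-3380 J

T₁ = P₁V₁/(nR) = 154×32.6/(2.50×8.314) = 242 K.
Polytropic n=1.13: T₂ = T₁(V₁/V₂)^(n−1) = 242×(2.21)^0.13 = 268 K; P₂ = P₁(V₁/V₂)^n = 378 kPa.
W = (P₁V₁−P₂V₂)/(n−1) = (154×32.6−378×14.7)/0.13 = -4200 J.
ΔU = nCvΔT = 2.50×12.5×(268−242) = 819 J.
Q = ΔU + W = -3380 J.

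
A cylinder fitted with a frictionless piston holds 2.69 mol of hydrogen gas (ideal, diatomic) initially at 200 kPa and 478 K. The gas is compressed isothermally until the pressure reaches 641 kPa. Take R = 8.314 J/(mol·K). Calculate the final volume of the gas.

V₁ = nRT₁/P₁ = 2.69×8.314×478/200 = 53.5 L.
Isothermal: T stays 478 K; PV = const ⇒ V₂ = 16.7 L, P₂ = 641 kPa.

16.7 L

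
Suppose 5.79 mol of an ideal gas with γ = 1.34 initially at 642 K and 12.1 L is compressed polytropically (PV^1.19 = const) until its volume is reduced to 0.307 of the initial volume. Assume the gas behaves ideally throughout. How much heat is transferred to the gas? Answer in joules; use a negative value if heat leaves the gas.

-18100 J

P₁ = nRT₁/V₁ = 5.79×8.314×642/12.1 = 2550 kPa.
Polytropic n=1.19: T₂ = T₁(V₁/V₂)^(n−1) = 642×(3.26)^0.19 = 803 K; P₂ = P₁(V₁/V₂)^n = 10400 kPa.
W = (P₁V₁−P₂V₂)/(n−1) = (2550×12.1−10400×3.71)/0.19 = -40900 J.
ΔU = nCvΔT = 5.79×24.5×(803−642) = 22900 J.
Q = ΔU + W = -18100 J.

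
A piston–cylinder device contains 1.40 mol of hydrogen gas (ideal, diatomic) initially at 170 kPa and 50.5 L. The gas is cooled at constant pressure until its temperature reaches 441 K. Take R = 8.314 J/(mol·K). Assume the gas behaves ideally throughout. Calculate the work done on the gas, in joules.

3450 J

T₁ = P₁V₁/(nR) = 170×50.5/(1.40×8.314) = 738 K.
Isobaric: P stays 170 kPa; V/T = const ⇒ T₂ = 441 K, V₂ = 30.2 L.
W = PΔV = 170×(30.2−50.5) kPa·L = -3450 J.
Work done on the gas = −W_by = 3450 J.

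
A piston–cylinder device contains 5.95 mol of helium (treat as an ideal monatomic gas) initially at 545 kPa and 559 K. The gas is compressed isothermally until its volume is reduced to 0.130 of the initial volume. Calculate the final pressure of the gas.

V₁ = nRT₁/P₁ = 5.95×8.314×559/545 = 50.7 L.
Isothermal: T stays 559 K; PV = const ⇒ V₂ = 6.60 L, P₂ = 4190 kPa.

4190 kPa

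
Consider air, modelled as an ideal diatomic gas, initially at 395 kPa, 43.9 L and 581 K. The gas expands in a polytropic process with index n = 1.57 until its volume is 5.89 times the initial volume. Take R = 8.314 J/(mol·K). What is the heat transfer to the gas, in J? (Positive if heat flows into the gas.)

n = P₁V₁/(RT₁) = 395×43.9/(8.314×581) = 3.59 mol.
Polytropic n=1.57: T₂ = T₁(V₁/V₂)^(n−1) = 581×(0.170)^0.57 = 211 K; P₂ = P₁(V₁/V₂)^n = 24.4 kPa.
W = (P₁V₁−P₂V₂)/(n−1) = (395×43.9−24.4×259)/0.57 = 19400 J.
ΔU = nCvΔT = 3.59×20.8×(211−581) = -27600 J.
Q = ΔU + W = -8220 J.

-8220 J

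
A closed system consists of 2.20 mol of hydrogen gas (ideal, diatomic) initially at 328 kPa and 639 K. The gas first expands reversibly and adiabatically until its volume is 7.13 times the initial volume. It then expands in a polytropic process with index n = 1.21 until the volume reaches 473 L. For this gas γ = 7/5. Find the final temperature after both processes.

256 K

V₁ = nRT₁/P₁ = 2.20×8.314×639/328 = 35.6 L.
Step 1 — Adiabatic: TV^(γ−1) = const ⇒ T₂ = 639×(0.140)^0.400 = 291 K; PV^γ = const ⇒ P₂ = 21.0 kPa.
ΔU = nCvΔT = 2.20×20.8×(291−639) = -15900 J.
Q = 0 for an adiabatic process, so W = −ΔU = 15900 J.
State after step 1: P = 21.0 kPa, V = 254 L, T = 291 K.
Step 2 — Polytropic n=1.21: T₂ = T₁(V₁/V₂)^(n−1) = 291×(0.537)^0.21 = 256 K; P₂ = P₁(V₁/V₂)^n = 9.88 kPa.
W = (P₁V₁−P₂V₂)/(n−1) = (21.0×254−9.88×473)/0.21 = 3100 J.
ΔU = nCvΔT = 2.20×20.8×(256−291) = -1630 J.
Q = ΔU + W = 1470 J.
Net over both steps: W = 19000 J, Q = 1470 J, ΔU = -17500 J.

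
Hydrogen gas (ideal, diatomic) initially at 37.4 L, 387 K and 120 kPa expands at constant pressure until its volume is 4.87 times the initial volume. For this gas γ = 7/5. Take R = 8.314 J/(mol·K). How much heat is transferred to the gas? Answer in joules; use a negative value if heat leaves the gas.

60800 J

n = P₁V₁/(RT₁) = 120×37.4/(8.314×387) = 1.39 mol.
Isobaric: P stays 120 kPa; V/T = const ⇒ T₂ = 1880 K, V₂ = 182 L.
W = PΔV = 120×(182−37.4) kPa·L = 17400 J.
ΔU = nCvΔT = 1.39×20.8×(1880−387) = 43400 J.
Q = ΔU + W = nCpΔT = 60800 J.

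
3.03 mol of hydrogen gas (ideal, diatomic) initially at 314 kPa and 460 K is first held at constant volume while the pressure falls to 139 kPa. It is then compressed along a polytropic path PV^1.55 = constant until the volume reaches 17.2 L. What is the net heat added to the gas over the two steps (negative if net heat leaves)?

-14300 J

V₁ = nRT₁/P₁ = 3.03×8.314×460/314 = 36.9 L.
Step 1 — Isochoric: V stays 36.9 L; P/T = const ⇒ T₂ = 204 K, P₂ = 139 kPa.
W = 0 (no volume change).
ΔU = nCvΔT = 3.03×20.8×(204−460) = -16100 J.
Q = ΔU = -16100 J.
State after step 1: P = 139 kPa, V = 36.9 L, T = 204 K.
Step 2 — Polytropic n=1.55: T₂ = T₁(V₁/V₂)^(n−1) = 204×(2.15)^0.55 = 310 K; P₂ = P₁(V₁/V₂)^n = 454 kPa.
W = (P₁V₁−P₂V₂)/(n−1) = (139×36.9−454×17.2)/0.55 = -4870 J.
ΔU = nCvΔT = 3.03×20.8×(310−204) = 6690 J.
Q = ΔU + W = 1820 J.
Net over both steps: W = -4870 J, Q = -14300 J, ΔU = -9450 J.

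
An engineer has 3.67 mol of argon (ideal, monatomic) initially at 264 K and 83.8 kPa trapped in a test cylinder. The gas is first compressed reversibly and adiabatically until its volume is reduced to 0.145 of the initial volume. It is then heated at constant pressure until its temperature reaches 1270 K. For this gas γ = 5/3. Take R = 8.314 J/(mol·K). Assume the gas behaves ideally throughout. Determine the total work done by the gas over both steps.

V₁ = nRT₁/P₁ = 3.67×8.314×264/83.8 = 96.1 L.
Step 1 — Adiabatic: TV^(γ−1) = const ⇒ T₂ = 264×(6.90)^0.667 = 957 K; PV^γ = const ⇒ P₂ = 2090 kPa.
ΔU = nCvΔT = 3.67×12.5×(957−264) = 31700 J.
Q = 0 for an adiabatic process, so W = −ΔU = -31700 J.
State after step 1: P = 2090 kPa, V = 13.9 L, T = 957 K.
Step 2 — Isobaric: P stays 2090 kPa; V/T = const ⇒ T₂ = 1270 K, V₂ = 18.5 L.
W = PΔV = 2090×(18.5−13.9) kPa·L = 9570 J.
ΔU = nCvΔT = 3.67×12.5×(1270−957) = 14300 J.
Q = ΔU + W = nCpΔT = 23900 J.
Net over both steps: W = -22100 J, Q = 23900 J, ΔU = 46000 J.

-22100 J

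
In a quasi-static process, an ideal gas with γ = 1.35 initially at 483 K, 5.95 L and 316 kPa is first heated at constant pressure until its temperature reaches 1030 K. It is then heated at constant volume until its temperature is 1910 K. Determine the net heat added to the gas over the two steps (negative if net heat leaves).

n = P₁V₁/(RT₁) = 316×5.95/(8.314×483) = 0.468 mol.
Step 1 — Isobaric: P stays 316 kPa; V/T = const ⇒ T₂ = 1030 K, V₂ = 12.7 L.
W = PΔV = 316×(12.7−5.95) kPa·L = 2130 J.
ΔU = nCvΔT = 0.468×23.8×(1030−483) = 6080 J.
Q = ΔU + W = nCpΔT = 8210 J.
State after step 1: P = 316 kPa, V = 12.7 L, T = 1030 K.
Step 2 — Isochoric: V stays 12.7 L; P/T = const ⇒ T₂ = 1910 K, P₂ = 586 kPa.
W = 0 (no volume change).
ΔU = nCvΔT = 0.468×23.8×(1910−1030) = 9790 J.
Q = ΔU = 9790 J.
Net over both steps: W = 2130 J, Q = 18000 J, ΔU = 15900 J.

18000 J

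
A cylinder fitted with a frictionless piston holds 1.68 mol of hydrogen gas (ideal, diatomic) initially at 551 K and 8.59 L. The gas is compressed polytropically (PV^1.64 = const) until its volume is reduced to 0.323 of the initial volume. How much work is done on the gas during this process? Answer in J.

12800 J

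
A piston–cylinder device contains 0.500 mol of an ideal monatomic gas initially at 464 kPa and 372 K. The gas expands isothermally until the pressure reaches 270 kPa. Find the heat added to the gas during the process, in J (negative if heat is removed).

837 J

V₁ = nRT₁/P₁ = 0.500×8.314×372/464 = 3.33 L.
Isothermal: T stays 372 K; PV = const ⇒ V₂ = 5.73 L, P₂ = 270 kPa.
ΔU = 0 (ideal gas, T constant).
W = nRT ln(V₂/V₁) = 0.500×8.314×372×ln(1.72) = 837 J.
Q = ΔU + W = 837 J.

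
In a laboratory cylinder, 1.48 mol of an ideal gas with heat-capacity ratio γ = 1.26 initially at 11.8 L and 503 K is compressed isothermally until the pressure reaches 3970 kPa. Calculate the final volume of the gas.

1.56 L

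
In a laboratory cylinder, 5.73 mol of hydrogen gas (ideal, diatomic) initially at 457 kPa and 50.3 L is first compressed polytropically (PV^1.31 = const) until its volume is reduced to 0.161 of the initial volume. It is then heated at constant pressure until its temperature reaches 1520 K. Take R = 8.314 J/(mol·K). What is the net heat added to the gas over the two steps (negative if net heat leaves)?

99000 J

T₁ = P₁V₁/(nR) = 457×50.3/(5.73×8.314) = 483 K.
Step 1 — Polytropic n=1.31: T₂ = T₁(V₁/V₂)^(n−1) = 483×(6.21)^0.31 = 850 K; P₂ = P₁(V₁/V₂)^n = 5000 kPa.
W = (P₁V₁−P₂V₂)/(n−1) = (457×50.3−5000×8.10)/0.31 = -56500 J.
ΔU = nCvΔT = 5.73×20.8×(850−483) = 43800 J.
Q = ΔU + W = -12700 J.
State after step 1: P = 5000 kPa, V = 8.10 L, T = 850 K.
Step 2 — Isobaric: P stays 5000 kPa; V/T = const ⇒ T₂ = 1520 K, V₂ = 14.5 L.
W = PΔV = 5000×(14.5−8.10) kPa·L = 31900 J.
ΔU = nCvΔT = 5.73×20.8×(1520−850) = 79800 J.
Q = ΔU + W = nCpΔT = 112000 J.
Net over both steps: W = -24500 J, Q = 99000 J, ΔU = 124000 J.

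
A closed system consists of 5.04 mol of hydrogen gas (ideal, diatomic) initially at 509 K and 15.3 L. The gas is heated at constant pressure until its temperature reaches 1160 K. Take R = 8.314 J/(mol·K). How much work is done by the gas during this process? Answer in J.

27300 J

P₁ = nRT₁/V₁ = 5.04×8.314×509/15.3 = 1390 kPa.
Isobaric: P stays 1390 kPa; V/T = const ⇒ T₂ = 1160 K, V₂ = 34.9 L.
W = PΔV = 1390×(34.9−15.3) kPa·L = 27300 J.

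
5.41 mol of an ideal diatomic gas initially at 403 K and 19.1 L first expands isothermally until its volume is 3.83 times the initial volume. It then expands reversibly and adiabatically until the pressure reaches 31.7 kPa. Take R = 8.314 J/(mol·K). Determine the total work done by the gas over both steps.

P₁ = nRT₁/V₁ = 5.41×8.314×403/19.1 = 949 kPa.
Step 1 — Isothermal: T stays 403 K; PV = const ⇒ V₂ = 73.2 L, P₂ = 248 kPa.
ΔU = 0 (ideal gas, T constant).
W = nRT ln(V₂/V₁) = 5.41×8.314×403×ln(3.83) = 24300 J.
Q = ΔU + W = 24300 J.
State after step 1: P = 248 kPa, V = 73.2 L, T = 403 K.
Step 2 — Adiabatic: T₂/T₁ = (P₂/P₁)^((γ−1)/γ) ⇒ T₂ = 403×(0.128)^0.286 = 224 K; V₂ = 318 L.
ΔU = nCvΔT = 5.41×20.8×(224−403) = -20100 J.
Q = 0 for an adiabatic process, so W = −ΔU = 20100 J.
Net over both steps: W = 44500 J, Q = 24300 J, ΔU = -20100 J.

44500 J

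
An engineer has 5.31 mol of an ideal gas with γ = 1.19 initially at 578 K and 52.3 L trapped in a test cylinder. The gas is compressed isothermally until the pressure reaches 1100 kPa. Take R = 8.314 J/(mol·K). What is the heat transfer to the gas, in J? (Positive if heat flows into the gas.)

-20700 J

P₁ = nRT₁/V₁ = 5.31×8.314×578/52.3 = 488 kPa.
Isothermal: T stays 578 K; PV = const ⇒ V₂ = 23.2 L, P₂ = 1100 kPa.
ΔU = 0 (ideal gas, T constant).
W = nRT ln(V₂/V₁) = 5.31×8.314×578×ln(0.444) = -20700 J.
Q = ΔU + W = -20700 J.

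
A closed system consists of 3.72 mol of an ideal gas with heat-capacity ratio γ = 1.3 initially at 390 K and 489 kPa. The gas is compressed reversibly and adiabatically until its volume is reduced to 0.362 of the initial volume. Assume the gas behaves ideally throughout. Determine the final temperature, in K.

V₁ = nRT₁/P₁ = 3.72×8.314×390/489 = 24.7 L.
Adiabatic: TV^(γ−1) = const ⇒ T₂ = 390×(2.76)^0.300 = 529 K; PV^γ = const ⇒ P₂ = 1830 kPa.

529 K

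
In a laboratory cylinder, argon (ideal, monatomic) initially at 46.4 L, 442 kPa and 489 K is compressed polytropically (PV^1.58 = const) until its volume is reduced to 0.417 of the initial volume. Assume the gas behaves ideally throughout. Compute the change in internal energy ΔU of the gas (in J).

n = P₁V₁/(RT₁) = 442×46.4/(8.314×489) = 5.04 mol.
Polytropic n=1.58: T₂ = T₁(V₁/V₂)^(n−1) = 489×(2.40)^0.58 = 812 K; P₂ = P₁(V₁/V₂)^n = 1760 kPa.
For an ideal gas ΔU = nCvΔT with Cv = (3/2)R = 12.5 J/(mol·K).
ΔU = 5.04×12.5×(812−489) = 20300 J.

20300 J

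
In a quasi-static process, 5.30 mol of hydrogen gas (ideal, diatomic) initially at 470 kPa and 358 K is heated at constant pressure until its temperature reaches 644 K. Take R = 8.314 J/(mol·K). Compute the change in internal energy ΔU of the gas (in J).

31500 J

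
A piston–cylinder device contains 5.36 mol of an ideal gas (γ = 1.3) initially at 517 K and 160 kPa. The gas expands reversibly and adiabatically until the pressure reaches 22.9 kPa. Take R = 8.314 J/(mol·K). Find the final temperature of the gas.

V₁ = nRT₁/P₁ = 5.36×8.314×517/160 = 144 L.
Adiabatic: T₂/T₁ = (P₂/P₁)^((γ−1)/γ) ⇒ T₂ = 517×(0.143)^0.231 = 330 K; V₂ = 642 L.

330 K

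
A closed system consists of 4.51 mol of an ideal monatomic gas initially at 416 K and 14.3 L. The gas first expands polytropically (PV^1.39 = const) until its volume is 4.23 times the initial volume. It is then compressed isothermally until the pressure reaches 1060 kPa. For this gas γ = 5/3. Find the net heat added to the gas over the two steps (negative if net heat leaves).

-10400 J

P₁ = nRT₁/V₁ = 4.51×8.314×416/14.3 = 1090 kPa.
Step 1 — Polytropic n=1.39: T₂ = T₁(V₁/V₂)^(n−1) = 416×(0.236)^0.39 = 237 K; P₂ = P₁(V₁/V₂)^n = 147 kPa.
W = (P₁V₁−P₂V₂)/(n−1) = (1090×14.3−147×60.5)/0.39 = 17200 J.
ΔU = nCvΔT = 4.51×12.5×(237−416) = -10100 J.
Q = ΔU + W = 7140 J.
State after step 1: P = 147 kPa, V = 60.5 L, T = 237 K.
Step 2 — Isothermal: T stays 237 K; PV = const ⇒ V₂ = 8.38 L, P₂ = 1060 kPa.
ΔU = 0 (ideal gas, T constant).
W = nRT ln(V₂/V₁) = 4.51×8.314×237×ln(0.139) = -17600 J.
Q = ΔU + W = -17600 J.
Net over both steps: W = -357 J, Q = -10400 J, ΔU = -10100 J.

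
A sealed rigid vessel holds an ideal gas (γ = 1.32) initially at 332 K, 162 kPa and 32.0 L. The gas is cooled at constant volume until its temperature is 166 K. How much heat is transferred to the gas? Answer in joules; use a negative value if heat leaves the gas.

-8100 J

n = P₁V₁/(RT₁) = 162×32.0/(8.314×332) = 1.88 mol.
Isochoric: V stays 32.0 L; P/T = const ⇒ T₂ = 166 K, P₂ = 81.0 kPa.
W = 0 (no volume change).
ΔU = nCvΔT = 1.88×26.0×(166−332) = -8100 J.
Q = ΔU = -8100 J.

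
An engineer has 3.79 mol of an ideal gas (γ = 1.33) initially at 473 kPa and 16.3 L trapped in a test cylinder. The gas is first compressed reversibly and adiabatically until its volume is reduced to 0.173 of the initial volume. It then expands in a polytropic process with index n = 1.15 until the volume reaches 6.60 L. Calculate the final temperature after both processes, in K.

384 K

T₁ = P₁V₁/(nR) = 473×16.3/(3.79×8.314) = 245 K.
Step 1 — Adiabatic: TV^(γ−1) = const ⇒ T₂ = 245×(5.78)^0.330 = 437 K; PV^γ = const ⇒ P₂ = 4880 kPa.
ΔU = nCvΔT = 3.79×25.2×(437−245) = 18300 J.
Q = 0 for an adiabatic process, so W = −ΔU = -18300 J.
State after step 1: P = 4880 kPa, V = 2.82 L, T = 437 K.
Step 2 — Polytropic n=1.15: T₂ = T₁(V₁/V₂)^(n−1) = 437×(0.427)^0.15 = 384 K; P₂ = P₁(V₁/V₂)^n = 1830 kPa.
W = (P₁V₁−P₂V₂)/(n−1) = (4880×2.82−1830×6.60)/0.15 = 11000 J.
ΔU = nCvΔT = 3.79×25.2×(384−437) = -4990 J.
Q = ΔU + W = 5990 J.
Net over both steps: W = -7340 J, Q = 5990 J, ΔU = 13300 J.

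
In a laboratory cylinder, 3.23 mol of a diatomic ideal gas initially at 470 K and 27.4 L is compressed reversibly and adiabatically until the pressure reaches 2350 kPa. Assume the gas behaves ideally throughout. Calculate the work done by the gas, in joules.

-18700 J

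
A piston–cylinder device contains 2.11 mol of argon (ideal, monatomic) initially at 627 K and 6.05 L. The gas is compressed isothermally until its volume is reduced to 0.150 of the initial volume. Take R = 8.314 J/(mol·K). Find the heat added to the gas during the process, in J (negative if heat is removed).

P₁ = nRT₁/V₁ = 2.11×8.314×627/6.05 = 1820 kPa.
Isothermal: T stays 627 K; PV = const ⇒ V₂ = 0.907 L, P₂ = 12100 kPa.
ΔU = 0 (ideal gas, T constant).
W = nRT ln(V₂/V₁) = 2.11×8.314×627×ln(0.150) = -20900 J.
Q = ΔU + W = -20900 J.

-20900 J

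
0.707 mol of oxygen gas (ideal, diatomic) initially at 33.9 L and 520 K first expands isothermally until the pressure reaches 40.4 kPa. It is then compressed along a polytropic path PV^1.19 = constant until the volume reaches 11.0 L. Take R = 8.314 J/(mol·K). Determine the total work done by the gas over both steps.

-4660 J

P₁ = nRT₁/V₁ = 0.707×8.314×520/33.9 = 90.2 kPa.
Step 1 — Isothermal: T stays 520 K; PV = const ⇒ V₂ = 75.7 L, P₂ = 40.4 kPa.
ΔU = 0 (ideal gas, T constant).
W = nRT ln(V₂/V₁) = 0.707×8.314×520×ln(2.23) = 2450 J.
Q = ΔU + W = 2450 J.
State after step 1: P = 40.4 kPa, V = 75.7 L, T = 520 K.
Step 2 — Polytropic n=1.19: T₂ = T₁(V₁/V₂)^(n−1) = 520×(6.88)^0.19 = 750 K; P₂ = P₁(V₁/V₂)^n = 401 kPa.
W = (P₁V₁−P₂V₂)/(n−1) = (40.4×75.7−401×11.0)/0.19 = -7120 J.
ΔU = nCvΔT = 0.707×20.8×(750−520) = 3380 J.
Q = ΔU + W = -3740 J.
Net over both steps: W = -4660 J, Q = -1280 J, ΔU = 3380 J.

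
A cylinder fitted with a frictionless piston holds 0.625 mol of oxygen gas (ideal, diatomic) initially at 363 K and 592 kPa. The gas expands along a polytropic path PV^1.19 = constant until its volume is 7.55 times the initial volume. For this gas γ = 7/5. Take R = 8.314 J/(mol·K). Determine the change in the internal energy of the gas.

-1500 J

V₁ = nRT₁/P₁ = 0.625×8.314×363/592 = 3.19 L.
Polytropic n=1.19: T₂ = T₁(V₁/V₂)^(n−1) = 363×(0.132)^0.19 = 247 K; P₂ = P₁(V₁/V₂)^n = 53.4 kPa.
For an ideal gas ΔU = nCvΔT with Cv = (5/2)R = 20.8 J/(mol·K).
ΔU = 0.625×20.8×(247−363) = -1500 J.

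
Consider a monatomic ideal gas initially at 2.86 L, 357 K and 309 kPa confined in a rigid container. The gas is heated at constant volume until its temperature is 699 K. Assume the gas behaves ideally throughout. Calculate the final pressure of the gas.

Isochoric: V stays 2.86 L; P/T = const ⇒ T₂ = 699 K, P₂ = 605 kPa.

605 kPa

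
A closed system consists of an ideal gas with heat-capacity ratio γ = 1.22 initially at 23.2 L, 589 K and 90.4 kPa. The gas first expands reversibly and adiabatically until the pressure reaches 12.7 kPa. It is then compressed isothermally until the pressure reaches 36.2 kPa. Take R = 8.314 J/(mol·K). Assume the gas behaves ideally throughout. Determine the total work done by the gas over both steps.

1300 J

n = P₁V₁/(RT₁) = 90.4×23.2/(8.314×589) = 0.428 mol.
Step 1 — Adiabatic: T₂/T₁ = (P₂/P₁)^((γ−1)/γ) ⇒ T₂ = 589×(0.140)^0.180 = 413 K; V₂ = 116 L.
ΔU = nCvΔT = 0.428×37.8×(413−589) = -2840 J.
Q = 0 for an adiabatic process, so W = −ΔU = 2840 J.
State after step 1: P = 12.7 kPa, V = 116 L, T = 413 K.
Step 2 — Isothermal: T stays 413 K; PV = const ⇒ V₂ = 40.7 L, P₂ = 36.2 kPa.
ΔU = 0 (ideal gas, T constant).
W = nRT ln(V₂/V₁) = 0.428×8.314×413×ln(0.351) = -1540 J.
Q = ΔU + W = -1540 J.
Net over both steps: W = 1300 J, Q = -1540 J, ΔU = -2840 J.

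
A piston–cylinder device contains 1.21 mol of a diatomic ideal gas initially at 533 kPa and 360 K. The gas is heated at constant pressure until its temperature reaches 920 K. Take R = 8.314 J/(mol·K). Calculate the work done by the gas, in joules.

5630 J

V₁ = nRT₁/P₁ = 1.21×8.314×360/533 = 6.79 L.
Isobaric: P stays 533 kPa; V/T = const ⇒ T₂ = 920 K, V₂ = 17.4 L.
W = PΔV = 533×(17.4−6.79) kPa·L = 5630 J.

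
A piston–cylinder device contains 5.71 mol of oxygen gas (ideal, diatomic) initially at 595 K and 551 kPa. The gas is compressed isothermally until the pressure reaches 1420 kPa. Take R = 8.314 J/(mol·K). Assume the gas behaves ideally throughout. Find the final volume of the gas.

19.9 L

V₁ = nRT₁/P₁ = 5.71×8.314×595/551 = 51.3 L.
Isothermal: T stays 595 K; PV = const ⇒ V₂ = 19.9 L, P₂ = 1420 kPa.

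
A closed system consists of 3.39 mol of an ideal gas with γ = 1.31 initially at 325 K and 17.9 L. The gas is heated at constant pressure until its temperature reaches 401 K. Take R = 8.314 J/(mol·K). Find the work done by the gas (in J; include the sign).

P₁ = nRT₁/V₁ = 3.39×8.314×325/17.9 = 512 kPa.
Isobaric: P stays 512 kPa; V/T = const ⇒ T₂ = 401 K, V₂ = 22.1 L.
W = PΔV = 512×(22.1−17.9) kPa·L = 2140 J.

2140 J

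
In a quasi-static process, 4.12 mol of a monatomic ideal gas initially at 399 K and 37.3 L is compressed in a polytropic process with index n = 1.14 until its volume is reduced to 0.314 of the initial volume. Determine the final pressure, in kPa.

P₁ = nRT₁/V₁ = 4.12×8.314×399/37.3 = 366 kPa.
Polytropic n=1.14: T₂ = T₁(V₁/V₂)^(n−1) = 399×(3.18)^0.14 = 469 K; P₂ = P₁(V₁/V₂)^n = 1370 kPa.

1370 kPa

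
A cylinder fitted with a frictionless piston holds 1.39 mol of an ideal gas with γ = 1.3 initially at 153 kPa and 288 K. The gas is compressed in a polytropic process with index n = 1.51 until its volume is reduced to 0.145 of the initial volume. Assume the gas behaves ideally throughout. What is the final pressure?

2830 kPa

V₁ = nRT₁/P₁ = 1.39×8.314×288/153 = 21.8 L.
Polytropic n=1.51: T₂ = T₁(V₁/V₂)^(n−1) = 288×(6.90)^0.51 = 771 K; P₂ = P₁(V₁/V₂)^n = 2830 kPa.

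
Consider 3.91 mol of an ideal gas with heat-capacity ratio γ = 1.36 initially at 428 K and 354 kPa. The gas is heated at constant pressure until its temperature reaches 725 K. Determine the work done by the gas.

V₁ = nRT₁/P₁ = 3.91×8.314×428/354 = 39.3 L.
Isobaric: P stays 354 kPa; V/T = const ⇒ T₂ = 725 K, V₂ = 66.6 L.
W = PΔV = 354×(66.6−39.3) kPa·L = 9650 J.

9650 J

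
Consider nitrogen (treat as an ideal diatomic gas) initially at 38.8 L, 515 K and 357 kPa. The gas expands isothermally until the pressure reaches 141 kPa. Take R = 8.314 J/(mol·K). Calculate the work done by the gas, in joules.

n = P₁V₁/(RT₁) = 357×38.8/(8.314×515) = 3.24 mol.
Isothermal: T stays 515 K; PV = const ⇒ V₂ = 98.2 L, P₂ = 141 kPa.
W = nRT ln(V₂/V₁) = 3.24×8.314×515×ln(2.53) = 12900 J.

12900 J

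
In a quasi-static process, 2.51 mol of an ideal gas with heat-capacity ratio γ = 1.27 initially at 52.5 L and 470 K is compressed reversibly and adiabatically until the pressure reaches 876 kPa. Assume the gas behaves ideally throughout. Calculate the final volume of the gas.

P₁ = nRT₁/V₁ = 2.51×8.314×470/52.5 = 187 kPa.
Adiabatic: T₂/T₁ = (P₂/P₁)^((γ−1)/γ) ⇒ T₂ = 470×(4.69)^0.213 = 653 K; V₂ = 15.6 L.

15.6 L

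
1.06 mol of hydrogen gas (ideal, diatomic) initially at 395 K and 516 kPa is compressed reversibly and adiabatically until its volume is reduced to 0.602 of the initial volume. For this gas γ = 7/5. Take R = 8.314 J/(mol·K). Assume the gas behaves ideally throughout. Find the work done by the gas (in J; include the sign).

-1960 J

V₁ = nRT₁/P₁ = 1.06×8.314×395/516 = 6.75 L.
Adiabatic: TV^(γ−1) = const ⇒ T₂ = 395×(1.66)^0.400 = 484 K; PV^γ = const ⇒ P₂ = 1050 kPa.
ΔU = nCvΔT = 1.06×20.8×(484−395) = 1960 J.
Q = 0 for an adiabatic process, so W = −ΔU = -1960 J.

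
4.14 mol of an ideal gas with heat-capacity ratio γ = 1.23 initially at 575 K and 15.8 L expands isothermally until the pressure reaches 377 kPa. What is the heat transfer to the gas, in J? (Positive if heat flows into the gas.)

23800 J

P₁ = nRT₁/V₁ = 4.14×8.314×575/15.8 = 1250 kPa.
Isothermal: T stays 575 K; PV = const ⇒ V₂ = 52.5 L, P₂ = 377 kPa.
ΔU = 0 (ideal gas, T constant).
W = nRT ln(V₂/V₁) = 4.14×8.314×575×ln(3.32) = 23800 J.
Q = ΔU + W = 23800 J.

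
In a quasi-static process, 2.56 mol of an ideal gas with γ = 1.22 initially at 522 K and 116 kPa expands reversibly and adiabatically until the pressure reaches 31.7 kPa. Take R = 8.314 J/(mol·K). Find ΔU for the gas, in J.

-10500 J

V₁ = nRT₁/P₁ = 2.56×8.314×522/116 = 95.8 L.
Adiabatic: T₂/T₁ = (P₂/P₁)^((γ−1)/γ) ⇒ T₂ = 522×(0.273)^0.180 = 413 K; V₂ = 277 L.
For an ideal gas ΔU = nCvΔT with Cv = R/(γ−1) = 37.8 J/(mol·K).
ΔU = 2.56×37.8×(413−522) = -10500 J.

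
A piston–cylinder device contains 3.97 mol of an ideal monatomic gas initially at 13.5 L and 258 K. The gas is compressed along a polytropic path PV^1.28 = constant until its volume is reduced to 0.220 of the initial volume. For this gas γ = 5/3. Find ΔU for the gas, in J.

P₁ = nRT₁/V₁ = 3.97×8.314×258/13.5 = 631 kPa.
Polytropic n=1.28: T₂ = T₁(V₁/V₂)^(n−1) = 258×(4.55)^0.28 = 394 K; P₂ = P₁(V₁/V₂)^n = 4380 kPa.
For an ideal gas ΔU = nCvΔT with Cv = (3/2)R = 12.5 J/(mol·K).
ΔU = 3.97×12.5×(394−258) = 6740 J.

6740 J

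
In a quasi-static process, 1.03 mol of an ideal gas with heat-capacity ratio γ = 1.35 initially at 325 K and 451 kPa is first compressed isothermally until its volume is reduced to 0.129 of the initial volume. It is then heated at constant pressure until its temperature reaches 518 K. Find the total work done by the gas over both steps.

V₁ = nRT₁/P₁ = 1.03×8.314×325/451 = 6.17 L.
Step 1 — Isothermal: T stays 325 K; PV = const ⇒ V₂ = 0.796 L, P₂ = 3500 kPa.
ΔU = 0 (ideal gas, T constant).
W = nRT ln(V₂/V₁) = 1.03×8.314×325×ln(0.129) = -5700 J.
Q = ΔU + W = -5700 J.
State after step 1: P = 3500 kPa, V = 0.796 L, T = 325 K.
Step 2 — Isobaric: P stays 3500 kPa; V/T = const ⇒ T₂ = 518 K, V₂ = 1.27 L.
W = PΔV = 3500×(1.27−0.796) kPa·L = 1650 J.
ΔU = nCvΔT = 1.03×23.8×(518−325) = 4720 J.
Q = ΔU + W = nCpΔT = 6370 J.
Net over both steps: W = -4050 J, Q = 675 J, ΔU = 4720 J.

-4050 J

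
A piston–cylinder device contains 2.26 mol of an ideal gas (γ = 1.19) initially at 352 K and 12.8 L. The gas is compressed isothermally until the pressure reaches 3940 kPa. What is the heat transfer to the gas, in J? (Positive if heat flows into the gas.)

-13400 J

P₁ = nRT₁/V₁ = 2.26×8.314×352/12.8 = 517 kPa.
Isothermal: T stays 352 K; PV = const ⇒ V₂ = 1.68 L, P₂ = 3940 kPa.
ΔU = 0 (ideal gas, T constant).
W = nRT ln(V₂/V₁) = 2.26×8.314×352×ln(0.131) = -13400 J.
Q = ΔU + W = -13400 J.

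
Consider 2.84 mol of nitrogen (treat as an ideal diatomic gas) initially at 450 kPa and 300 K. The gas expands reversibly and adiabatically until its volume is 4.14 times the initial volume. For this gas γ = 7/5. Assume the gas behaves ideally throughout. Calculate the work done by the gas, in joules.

V₁ = nRT₁/P₁ = 2.84×8.314×300/450 = 15.7 L.
Adiabatic: TV^(γ−1) = const ⇒ T₂ = 300×(0.242)^0.400 = 170 K; PV^γ = const ⇒ P₂ = 61.6 kPa.
ΔU = nCvΔT = 2.84×20.8×(170−300) = -7680 J.
Q = 0 for an adiabatic process, so W = −ΔU = 7680 J.

7680 J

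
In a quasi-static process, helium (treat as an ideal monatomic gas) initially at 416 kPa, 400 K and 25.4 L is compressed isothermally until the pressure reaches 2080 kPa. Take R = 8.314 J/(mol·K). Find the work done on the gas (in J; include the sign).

17000 J

n = P₁V₁/(RT₁) = 416×25.4/(8.314×400) = 3.18 mol.
Isothermal: T stays 400 K; PV = const ⇒ V₂ = 5.08 L, P₂ = 2080 kPa.
W = nRT ln(V₂/V₁) = 3.18×8.314×400×ln(0.200) = -17000 J.
Work done on the gas = −W_by = 17000 J.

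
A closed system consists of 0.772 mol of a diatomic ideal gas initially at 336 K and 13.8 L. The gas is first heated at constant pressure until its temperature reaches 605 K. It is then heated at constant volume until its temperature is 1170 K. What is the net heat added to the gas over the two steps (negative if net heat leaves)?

15100 J

P₁ = nRT₁/V₁ = 0.772×8.314×336/13.8 = 156 kPa.
Step 1 — Isobaric: P stays 156 kPa; V/T = const ⇒ T₂ = 605 K, V₂ = 24.8 L.
W = PΔV = 156×(24.8−13.8) kPa·L = 1730 J.
ΔU = nCvΔT = 0.772×20.8×(605−336) = 4320 J.
Q = ΔU + W = nCpΔT = 6040 J.
State after step 1: P = 156 kPa, V = 24.8 L, T = 605 K.
Step 2 — Isochoric: V stays 24.8 L; P/T = const ⇒ T₂ = 1170 K, P₂ = 302 kPa.
W = 0 (no volume change).
ΔU = nCvΔT = 0.772×20.8×(1170−605) = 9070 J.
Q = ΔU = 9070 J.
Net over both steps: W = 1730 J, Q = 15100 J, ΔU = 13400 J.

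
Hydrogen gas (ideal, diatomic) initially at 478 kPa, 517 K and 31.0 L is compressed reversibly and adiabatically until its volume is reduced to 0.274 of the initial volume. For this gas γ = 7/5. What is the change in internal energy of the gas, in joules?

n = P₁V₁/(RT₁) = 478×31.0/(8.314×517) = 3.45 mol.
Adiabatic: TV^(γ−1) = const ⇒ T₂ = 517×(3.65)^0.400 = 868 K; PV^γ = const ⇒ P₂ = 2930 kPa.
For an ideal gas ΔU = nCvΔT with Cv = (5/2)R = 20.8 J/(mol·K).
ΔU = 3.45×20.8×(868−517) = 25100 J.

25100 J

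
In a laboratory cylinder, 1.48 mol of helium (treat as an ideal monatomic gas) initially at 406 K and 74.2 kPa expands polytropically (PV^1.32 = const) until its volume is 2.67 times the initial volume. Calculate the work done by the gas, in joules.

V₁ = nRT₁/P₁ = 1.48×8.314×406/74.2 = 67.3 L.
Polytropic n=1.32: T₂ = T₁(V₁/V₂)^(n−1) = 406×(0.375)^0.32 = 297 K; P₂ = P₁(V₁/V₂)^n = 20.3 kPa.
W = (P₁V₁−P₂V₂)/(n−1) = (74.2×67.3−20.3×180)/0.32 = 4210 J.

4210 J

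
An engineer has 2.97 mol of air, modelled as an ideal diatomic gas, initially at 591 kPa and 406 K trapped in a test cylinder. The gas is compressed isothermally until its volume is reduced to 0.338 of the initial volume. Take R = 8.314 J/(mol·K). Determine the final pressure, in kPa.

1750 kPa

V₁ = nRT₁/P₁ = 2.97×8.314×406/591 = 17.0 L.
Isothermal: T stays 406 K; PV = const ⇒ V₂ = 5.73 L, P₂ = 1750 kPa.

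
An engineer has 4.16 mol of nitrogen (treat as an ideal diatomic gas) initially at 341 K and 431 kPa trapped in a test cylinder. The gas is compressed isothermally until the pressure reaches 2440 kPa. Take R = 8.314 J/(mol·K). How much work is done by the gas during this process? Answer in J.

-20400 J

V₁ = nRT₁/P₁ = 4.16×8.314×341/431 = 27.4 L.
Isothermal: T stays 341 K; PV = const ⇒ V₂ = 4.83 L, P₂ = 2440 kPa.
W = nRT ln(V₂/V₁) = 4.16×8.314×341×ln(0.177) = -20400 J.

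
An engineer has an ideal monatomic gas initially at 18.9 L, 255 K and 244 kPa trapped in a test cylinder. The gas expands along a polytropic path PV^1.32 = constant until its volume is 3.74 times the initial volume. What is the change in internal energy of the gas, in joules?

-2380 J

n = P₁V₁/(RT₁) = 244×18.9/(8.314×255) = 2.18 mol.
Polytropic n=1.32: T₂ = T₁(V₁/V₂)^(n−1) = 255×(0.267)^0.32 = 167 K; P₂ = P₁(V₁/V₂)^n = 42.8 kPa.
For an ideal gas ΔU = nCvΔT with Cv = (3/2)R = 12.5 J/(mol·K).
ΔU = 2.18×12.5×(167−255) = -2380 J.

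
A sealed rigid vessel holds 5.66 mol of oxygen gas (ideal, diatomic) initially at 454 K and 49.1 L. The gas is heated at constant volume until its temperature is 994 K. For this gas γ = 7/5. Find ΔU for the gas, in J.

63500 J

P₁ = nRT₁/V₁ = 5.66×8.314×454/49.1 = 435 kPa.
Isochoric: V stays 49.1 L; P/T = const ⇒ T₂ = 994 K, P₂ = 953 kPa.
For an ideal gas ΔU = nCvΔT with Cv = (5/2)R = 20.8 J/(mol·K).
ΔU = 5.66×20.8×(994−454) = 63500 J.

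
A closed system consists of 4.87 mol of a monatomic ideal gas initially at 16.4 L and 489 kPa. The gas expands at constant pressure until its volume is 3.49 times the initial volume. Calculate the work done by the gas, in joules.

20000 J

T₁ = P₁V₁/(nR) = 489×16.4/(4.87×8.314) = 198 K.
Isobaric: P stays 489 kPa; V/T = const ⇒ T₂ = 691 K, V₂ = 57.2 L.
W = PΔV = 489×(57.2−16.4) kPa·L = 20000 J.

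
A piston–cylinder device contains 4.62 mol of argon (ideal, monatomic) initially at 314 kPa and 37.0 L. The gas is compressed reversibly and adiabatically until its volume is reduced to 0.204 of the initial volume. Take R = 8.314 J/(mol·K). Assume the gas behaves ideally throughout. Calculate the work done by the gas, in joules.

-32900 J

T₁ = P₁V₁/(nR) = 314×37.0/(4.62×8.314) = 302 K.
Adiabatic: TV^(γ−1) = const ⇒ T₂ = 302×(4.90)^0.667 = 873 K; PV^γ = const ⇒ P₂ = 4440 kPa.
ΔU = nCvΔT = 4.62×12.5×(873−302) = 32900 J.
Q = 0 for an adiabatic process, so W = −ΔU = -32900 J.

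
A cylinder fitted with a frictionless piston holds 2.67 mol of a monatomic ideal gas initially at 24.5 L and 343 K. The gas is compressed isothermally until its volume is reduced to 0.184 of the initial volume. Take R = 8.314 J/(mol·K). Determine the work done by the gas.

-12900 J

P₁ = nRT₁/V₁ = 2.67×8.314×343/24.5 = 311 kPa.
Isothermal: T stays 343 K; PV = const ⇒ V₂ = 4.51 L, P₂ = 1690 kPa.
W = nRT ln(V₂/V₁) = 2.67×8.314×343×ln(0.184) = -12900 J.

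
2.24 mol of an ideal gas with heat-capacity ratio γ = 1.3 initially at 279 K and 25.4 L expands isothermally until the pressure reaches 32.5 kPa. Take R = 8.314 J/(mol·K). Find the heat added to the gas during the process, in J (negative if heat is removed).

P₁ = nRT₁/V₁ = 2.24×8.314×279/25.4 = 205 kPa.
Isothermal: T stays 279 K; PV = const ⇒ V₂ = 160 L, P₂ = 32.5 kPa.
ΔU = 0 (ideal gas, T constant).
W = nRT ln(V₂/V₁) = 2.24×8.314×279×ln(6.29) = 9560 J.
Q = ΔU + W = 9560 J.

9560 J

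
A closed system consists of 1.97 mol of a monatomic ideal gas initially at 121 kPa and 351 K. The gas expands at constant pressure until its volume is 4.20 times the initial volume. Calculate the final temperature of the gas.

V₁ = nRT₁/P₁ = 1.97×8.314×351/121 = 47.5 L.
Isobaric: P stays 121 kPa; V/T = const ⇒ T₂ = 1470 K, V₂ = 200 L.

1470 K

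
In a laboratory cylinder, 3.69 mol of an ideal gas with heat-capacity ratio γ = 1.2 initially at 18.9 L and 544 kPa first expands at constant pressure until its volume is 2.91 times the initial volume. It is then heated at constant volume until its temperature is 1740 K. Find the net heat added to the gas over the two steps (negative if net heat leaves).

235000 J

T₁ = P₁V₁/(nR) = 544×18.9/(3.69×8.314) = 335 K.
Step 1 — Isobaric: P stays 544 kPa; V/T = const ⇒ T₂ = 975 K, V₂ = 55.0 L.
W = PΔV = 544×(55.0−18.9) kPa·L = 19600 J.
ΔU = nCvΔT = 3.69×41.6×(975−335) = 98200 J.
Q = ΔU + W = nCpΔT = 118000 J.
State after step 1: P = 544 kPa, V = 55.0 L, T = 975 K.
Step 2 — Isochoric: V stays 55.0 L; P/T = const ⇒ T₂ = 1740 K, P₂ = 971 kPa.
W = 0 (no volume change).
ΔU = nCvΔT = 3.69×41.6×(1740−975) = 117000 J.
Q = ΔU = 117000 J.
Net over both steps: W = 19600 J, Q = 235000 J, ΔU = 215000 J.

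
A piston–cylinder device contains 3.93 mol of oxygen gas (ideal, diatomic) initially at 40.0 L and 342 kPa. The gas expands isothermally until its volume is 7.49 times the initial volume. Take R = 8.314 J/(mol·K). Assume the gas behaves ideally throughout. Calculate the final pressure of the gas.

T₁ = P₁V₁/(nR) = 342×40.0/(3.93×8.314) = 419 K.
Isothermal: T stays 419 K; PV = const ⇒ V₂ = 300 L, P₂ = 45.7 kPa.

45.7 kPa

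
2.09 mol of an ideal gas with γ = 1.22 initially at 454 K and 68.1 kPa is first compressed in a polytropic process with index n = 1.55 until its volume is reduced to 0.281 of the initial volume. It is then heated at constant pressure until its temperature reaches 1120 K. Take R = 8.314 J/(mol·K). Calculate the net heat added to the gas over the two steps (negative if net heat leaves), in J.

V₁ = nRT₁/P₁ = 2.09×8.314×454/68.1 = 116 L.
Step 1 — Polytropic n=1.55: T₂ = T₁(V₁/V₂)^(n−1) = 454×(3.56)^0.55 = 913 K; P₂ = P₁(V₁/V₂)^n = 487 kPa.
W = (P₁V₁−P₂V₂)/(n−1) = (68.1×116−487×32.6)/0.55 = -14500 J.
ΔU = nCvΔT = 2.09×37.8×(913−454) = 36200 J.
Q = ΔU + W = 21700 J.
State after step 1: P = 487 kPa, V = 32.6 L, T = 913 K.
Step 2 — Isobaric: P stays 487 kPa; V/T = const ⇒ T₂ = 1120 K, V₂ = 40.0 L.
W = PΔV = 487×(40.0−32.6) kPa·L = 3600 J.
ΔU = nCvΔT = 2.09×37.8×(1120−913) = 16400 J.
Q = ΔU + W = nCpΔT = 20000 J.
Net over both steps: W = -10900 J, Q = 41700 J, ΔU = 52600 J.

41700 J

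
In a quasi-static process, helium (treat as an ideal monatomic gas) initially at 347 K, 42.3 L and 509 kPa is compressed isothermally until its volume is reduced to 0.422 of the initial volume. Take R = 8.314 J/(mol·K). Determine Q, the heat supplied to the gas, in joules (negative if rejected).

-18600 J

n = P₁V₁/(RT₁) = 509×42.3/(8.314×347) = 7.46 mol.
Isothermal: T stays 347 K; PV = const ⇒ V₂ = 17.9 L, P₂ = 1210 kPa.
ΔU = 0 (ideal gas, T constant).
W = nRT ln(V₂/V₁) = 7.46×8.314×347×ln(0.422) = -18600 J.
Q = ΔU + W = -18600 J.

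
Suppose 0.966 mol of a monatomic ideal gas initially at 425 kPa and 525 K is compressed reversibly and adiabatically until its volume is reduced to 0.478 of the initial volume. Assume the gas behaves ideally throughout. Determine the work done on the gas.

4020 J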